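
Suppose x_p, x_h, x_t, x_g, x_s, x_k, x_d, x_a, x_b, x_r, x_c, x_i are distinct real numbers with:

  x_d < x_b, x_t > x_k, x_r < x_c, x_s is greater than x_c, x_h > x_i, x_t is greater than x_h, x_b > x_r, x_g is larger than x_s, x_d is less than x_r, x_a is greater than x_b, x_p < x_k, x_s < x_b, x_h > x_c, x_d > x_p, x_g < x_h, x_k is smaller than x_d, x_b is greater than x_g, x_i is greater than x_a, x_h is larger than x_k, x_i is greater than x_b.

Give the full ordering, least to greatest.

x_p < x_k < x_d < x_r < x_c < x_s < x_g < x_b < x_a < x_i < x_h < x_t

The consecutive links are each given: x_p < x_k; x_k < x_d; x_d < x_r; x_r < x_c; x_c < x_s; x_s < x_g; x_g < x_b; x_b < x_a; x_a < x_i; x_i < x_h; x_h < x_t.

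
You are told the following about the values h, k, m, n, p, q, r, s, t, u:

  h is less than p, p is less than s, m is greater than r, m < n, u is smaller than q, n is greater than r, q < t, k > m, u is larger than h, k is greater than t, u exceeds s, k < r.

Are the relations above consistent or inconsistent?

inconsistent

We have m < k stated directly, yet also k < r < m by chaining the others — so k < m. Contradiction.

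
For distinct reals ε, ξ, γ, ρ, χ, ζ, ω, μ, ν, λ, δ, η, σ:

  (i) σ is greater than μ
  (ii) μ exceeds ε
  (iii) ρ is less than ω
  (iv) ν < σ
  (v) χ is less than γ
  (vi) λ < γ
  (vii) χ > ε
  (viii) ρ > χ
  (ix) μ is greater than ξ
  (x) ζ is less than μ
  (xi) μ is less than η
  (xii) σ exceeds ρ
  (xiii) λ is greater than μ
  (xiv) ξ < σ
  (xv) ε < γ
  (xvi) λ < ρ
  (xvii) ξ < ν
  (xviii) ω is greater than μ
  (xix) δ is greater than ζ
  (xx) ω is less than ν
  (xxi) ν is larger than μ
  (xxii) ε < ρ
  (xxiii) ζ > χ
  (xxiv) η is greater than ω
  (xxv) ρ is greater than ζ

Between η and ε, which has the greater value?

ε < χ < ζ < μ < λ < ρ < ω < η, by transitivity through χ, ζ, μ, λ, ρ, ω.
So ε < η; η is the larger of the two.

η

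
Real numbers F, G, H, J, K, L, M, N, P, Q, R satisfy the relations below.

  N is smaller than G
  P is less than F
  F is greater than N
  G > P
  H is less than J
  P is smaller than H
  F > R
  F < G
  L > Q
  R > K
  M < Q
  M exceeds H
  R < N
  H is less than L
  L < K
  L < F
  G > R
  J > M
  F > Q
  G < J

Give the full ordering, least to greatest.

The consecutive links are each given: P < H; H < M; M < Q; Q < L; L < K; K < R; R < N; N < F; F < G; G < J.

P < H < M < Q < L < K < R < N < F < G < J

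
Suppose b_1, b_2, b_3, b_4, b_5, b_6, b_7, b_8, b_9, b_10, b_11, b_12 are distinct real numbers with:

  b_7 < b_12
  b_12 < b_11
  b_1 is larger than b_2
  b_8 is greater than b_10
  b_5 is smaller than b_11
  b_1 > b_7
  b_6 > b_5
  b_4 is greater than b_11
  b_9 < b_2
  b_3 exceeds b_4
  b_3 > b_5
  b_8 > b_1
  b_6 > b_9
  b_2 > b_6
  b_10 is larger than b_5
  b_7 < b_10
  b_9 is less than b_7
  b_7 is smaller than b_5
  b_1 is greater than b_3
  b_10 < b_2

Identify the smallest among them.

b_9

b_7 is not least since b_9 < b_7; b_12 is not least since b_7 < b_12; b_5 is not least since b_7 < b_5; b_10 is not least since b_5 < b_10; b_11 is not least since b_12 < b_11; b_4 is not least since b_11 < b_4; b_3 is not least since b_5 < b_3; b_6 is not least since b_9 < b_6; b_2 is not least since b_10 < b_2; b_1 is not least since b_3 < b_1; b_8 is not least since b_10 < b_8.
Only b_9 has nothing below it, so b_9 is the smallest.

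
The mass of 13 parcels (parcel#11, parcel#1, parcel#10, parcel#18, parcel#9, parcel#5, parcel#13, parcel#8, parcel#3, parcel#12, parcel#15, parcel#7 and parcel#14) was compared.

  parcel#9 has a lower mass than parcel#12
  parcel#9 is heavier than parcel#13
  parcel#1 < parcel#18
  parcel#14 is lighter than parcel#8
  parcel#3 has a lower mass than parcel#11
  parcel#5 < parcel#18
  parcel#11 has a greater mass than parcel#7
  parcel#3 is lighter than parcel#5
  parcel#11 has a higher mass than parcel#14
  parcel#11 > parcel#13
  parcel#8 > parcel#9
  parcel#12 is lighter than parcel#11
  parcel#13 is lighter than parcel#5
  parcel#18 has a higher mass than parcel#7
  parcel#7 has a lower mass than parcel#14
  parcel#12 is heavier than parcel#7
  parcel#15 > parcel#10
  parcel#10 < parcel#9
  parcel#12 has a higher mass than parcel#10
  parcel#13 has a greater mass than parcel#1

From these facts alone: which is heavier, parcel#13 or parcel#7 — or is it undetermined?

undetermined

Following every chain through parcel#7: above parcel#7 we get parcel#14, parcel#12, parcel#18, parcel#11, parcel#8.
parcel#13 is not reached, and no chain runs the other way from parcel#13 to parcel#7.
So the given relations leave the order of parcel#7 and parcel#13 undetermined.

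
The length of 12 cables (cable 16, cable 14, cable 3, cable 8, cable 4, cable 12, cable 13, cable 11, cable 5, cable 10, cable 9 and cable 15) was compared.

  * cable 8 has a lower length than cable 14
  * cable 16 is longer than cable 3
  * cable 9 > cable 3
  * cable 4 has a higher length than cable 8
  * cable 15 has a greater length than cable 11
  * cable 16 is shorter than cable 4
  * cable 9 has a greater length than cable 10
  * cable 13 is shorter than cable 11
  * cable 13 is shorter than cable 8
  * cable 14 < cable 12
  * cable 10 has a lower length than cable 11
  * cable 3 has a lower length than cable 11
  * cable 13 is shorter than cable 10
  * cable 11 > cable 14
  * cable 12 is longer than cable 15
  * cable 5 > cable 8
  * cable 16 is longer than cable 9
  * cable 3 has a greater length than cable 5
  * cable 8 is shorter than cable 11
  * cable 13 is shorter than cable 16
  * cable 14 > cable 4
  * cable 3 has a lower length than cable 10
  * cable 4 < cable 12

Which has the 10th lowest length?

The consecutive relations fix a unique order: cable 13 < cable 8 < cable 5 < cable 3 < cable 10 < cable 9 < cable 16 < cable 4 < cable 14 < cable 11 < cable 15 < cable 12.
The 10th smallest is cable 11.

cable 11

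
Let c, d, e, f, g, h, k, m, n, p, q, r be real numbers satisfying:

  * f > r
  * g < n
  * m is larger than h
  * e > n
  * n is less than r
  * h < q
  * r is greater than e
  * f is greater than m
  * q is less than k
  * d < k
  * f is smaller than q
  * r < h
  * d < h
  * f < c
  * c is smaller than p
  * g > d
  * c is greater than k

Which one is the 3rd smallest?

Chaining the given pairs: d < g < n < e < r < h < m < f < q < k < c < p.
The 3rd smallest is n.

n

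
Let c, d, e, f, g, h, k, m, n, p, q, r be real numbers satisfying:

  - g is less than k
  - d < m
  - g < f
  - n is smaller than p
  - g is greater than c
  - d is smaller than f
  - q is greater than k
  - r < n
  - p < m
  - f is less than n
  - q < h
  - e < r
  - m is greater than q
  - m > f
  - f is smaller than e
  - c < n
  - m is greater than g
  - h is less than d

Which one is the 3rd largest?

The consecutive relations fix a unique order: c < g < k < q < h < d < f < e < r < n < p < m.
The 3rd largest is n.

n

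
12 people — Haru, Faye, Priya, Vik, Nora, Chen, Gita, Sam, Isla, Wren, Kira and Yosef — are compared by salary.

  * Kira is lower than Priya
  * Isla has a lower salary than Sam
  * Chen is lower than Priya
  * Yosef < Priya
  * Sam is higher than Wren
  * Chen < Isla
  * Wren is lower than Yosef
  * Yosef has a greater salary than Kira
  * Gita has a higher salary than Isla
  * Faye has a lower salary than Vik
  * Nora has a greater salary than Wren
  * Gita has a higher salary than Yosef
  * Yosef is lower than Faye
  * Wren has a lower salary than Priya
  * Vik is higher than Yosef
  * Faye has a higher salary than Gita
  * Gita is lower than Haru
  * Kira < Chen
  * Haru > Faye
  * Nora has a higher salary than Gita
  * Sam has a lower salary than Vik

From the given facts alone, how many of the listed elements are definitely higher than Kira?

The elements the relations force above Kira are Yosef, Chen, Isla, Gita, Nora, Faye, Priya, Sam, Vik, Haru — no chain reaches any other.
That is 10.

10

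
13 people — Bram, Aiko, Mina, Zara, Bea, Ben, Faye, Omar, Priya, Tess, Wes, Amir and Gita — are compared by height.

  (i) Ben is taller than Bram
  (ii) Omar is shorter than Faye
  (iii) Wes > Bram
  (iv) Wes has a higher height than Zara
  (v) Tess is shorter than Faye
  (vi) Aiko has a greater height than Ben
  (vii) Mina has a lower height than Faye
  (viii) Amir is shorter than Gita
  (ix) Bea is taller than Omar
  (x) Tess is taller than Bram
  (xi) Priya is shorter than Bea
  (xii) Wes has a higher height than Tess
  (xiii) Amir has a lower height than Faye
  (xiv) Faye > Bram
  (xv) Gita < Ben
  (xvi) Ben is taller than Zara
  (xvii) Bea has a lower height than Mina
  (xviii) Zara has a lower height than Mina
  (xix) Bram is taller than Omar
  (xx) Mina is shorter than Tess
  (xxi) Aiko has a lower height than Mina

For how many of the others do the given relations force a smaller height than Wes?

The elements the relations force below Wes are Zara, Priya, Omar, Amir, Gita, Bram, Ben, Bea, Aiko, Mina, Tess — no chain reaches any other.
That is 11.

11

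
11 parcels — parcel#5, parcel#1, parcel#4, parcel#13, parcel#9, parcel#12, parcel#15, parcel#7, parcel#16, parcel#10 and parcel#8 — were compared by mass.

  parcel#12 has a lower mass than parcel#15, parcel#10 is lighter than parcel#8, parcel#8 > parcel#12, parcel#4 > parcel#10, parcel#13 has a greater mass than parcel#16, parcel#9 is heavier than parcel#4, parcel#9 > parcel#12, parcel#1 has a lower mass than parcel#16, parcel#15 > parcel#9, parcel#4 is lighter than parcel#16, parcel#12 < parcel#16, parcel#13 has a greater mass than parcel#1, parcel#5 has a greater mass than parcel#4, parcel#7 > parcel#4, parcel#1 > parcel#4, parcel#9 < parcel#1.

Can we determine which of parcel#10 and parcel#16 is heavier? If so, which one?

parcel#10 < parcel#4 and parcel#4 < parcel#9 give parcel#10 < parcel#9.
Then parcel#9 < parcel#1 extends the chain to parcel#1.
Then parcel#1 < parcel#16 extends the chain to parcel#16.
So parcel#16 is heavier.

parcel#16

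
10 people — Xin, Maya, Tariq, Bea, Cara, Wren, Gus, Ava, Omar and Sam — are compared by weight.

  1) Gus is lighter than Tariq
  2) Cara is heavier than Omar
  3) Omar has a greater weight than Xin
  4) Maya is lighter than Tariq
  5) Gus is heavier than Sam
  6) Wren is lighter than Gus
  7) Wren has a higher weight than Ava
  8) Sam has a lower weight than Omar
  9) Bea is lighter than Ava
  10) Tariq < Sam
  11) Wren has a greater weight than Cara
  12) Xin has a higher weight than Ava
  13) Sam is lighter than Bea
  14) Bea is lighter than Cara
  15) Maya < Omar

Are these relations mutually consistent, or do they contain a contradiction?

We have Gus < Tariq stated directly, yet also Tariq < Sam < Bea < Ava < Xin < Omar < Cara < Wren < Gus by chaining the others — so Tariq < Gus. Contradiction.

inconsistent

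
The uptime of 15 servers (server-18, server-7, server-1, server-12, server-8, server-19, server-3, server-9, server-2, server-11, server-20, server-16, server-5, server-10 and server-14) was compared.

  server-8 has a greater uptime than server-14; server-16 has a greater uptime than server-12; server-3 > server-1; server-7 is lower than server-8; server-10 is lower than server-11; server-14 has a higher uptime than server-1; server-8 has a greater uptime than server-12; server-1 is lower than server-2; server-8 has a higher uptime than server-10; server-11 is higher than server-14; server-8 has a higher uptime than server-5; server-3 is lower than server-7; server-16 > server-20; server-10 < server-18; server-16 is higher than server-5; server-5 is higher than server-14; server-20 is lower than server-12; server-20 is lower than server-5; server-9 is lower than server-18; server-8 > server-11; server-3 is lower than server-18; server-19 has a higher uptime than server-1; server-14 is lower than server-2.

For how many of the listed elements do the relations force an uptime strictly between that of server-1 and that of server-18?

The relations place server-1 below server-18. An element lies strictly between them when it is forced above server-1 and also forced below server-18.
Above server-1: {server-14, server-3, server-19, server-2, server-7, server-11, server-5, server-8, server-16}. Below server-18: {server-10, server-9, server-3}.
Intersection: {server-3} — 1.

1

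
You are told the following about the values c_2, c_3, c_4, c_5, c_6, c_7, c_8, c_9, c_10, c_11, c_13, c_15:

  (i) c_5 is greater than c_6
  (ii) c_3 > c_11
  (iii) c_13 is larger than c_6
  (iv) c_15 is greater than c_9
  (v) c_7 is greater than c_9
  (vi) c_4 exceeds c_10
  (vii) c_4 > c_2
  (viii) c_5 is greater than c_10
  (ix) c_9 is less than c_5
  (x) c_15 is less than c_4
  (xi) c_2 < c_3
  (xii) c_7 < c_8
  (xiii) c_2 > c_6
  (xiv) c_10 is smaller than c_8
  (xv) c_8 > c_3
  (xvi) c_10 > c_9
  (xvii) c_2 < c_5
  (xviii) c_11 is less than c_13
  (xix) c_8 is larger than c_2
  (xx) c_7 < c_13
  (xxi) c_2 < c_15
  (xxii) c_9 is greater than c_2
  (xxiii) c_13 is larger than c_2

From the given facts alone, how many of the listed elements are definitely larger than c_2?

From c_2 the given relations immediately reach c_9, c_3, c_15, c_13, c_4, c_5, c_8.
From those, c_10, c_7 — 9 in total.
Nothing else is reachable above c_2; 9 in all.

9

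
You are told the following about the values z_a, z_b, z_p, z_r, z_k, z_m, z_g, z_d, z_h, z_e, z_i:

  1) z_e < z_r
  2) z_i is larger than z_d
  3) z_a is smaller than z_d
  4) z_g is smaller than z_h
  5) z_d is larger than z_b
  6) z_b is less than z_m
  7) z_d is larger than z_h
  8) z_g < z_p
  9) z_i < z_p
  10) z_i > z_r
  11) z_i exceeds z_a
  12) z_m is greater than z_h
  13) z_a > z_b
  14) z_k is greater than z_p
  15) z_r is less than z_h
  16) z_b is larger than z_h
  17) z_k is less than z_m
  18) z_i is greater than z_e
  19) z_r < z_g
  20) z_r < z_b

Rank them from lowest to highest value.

Nothing is placed below z_e, so it is least; from there z_e < z_r; z_r < z_g; z_g < z_h; z_h < z_b; z_b < z_a; z_a < z_d; z_d < z_i; z_i < z_p; z_p < z_k; z_k < z_m, each given directly.

z_e < z_r < z_g < z_h < z_b < z_a < z_d < z_i < z_p < z_k < z_m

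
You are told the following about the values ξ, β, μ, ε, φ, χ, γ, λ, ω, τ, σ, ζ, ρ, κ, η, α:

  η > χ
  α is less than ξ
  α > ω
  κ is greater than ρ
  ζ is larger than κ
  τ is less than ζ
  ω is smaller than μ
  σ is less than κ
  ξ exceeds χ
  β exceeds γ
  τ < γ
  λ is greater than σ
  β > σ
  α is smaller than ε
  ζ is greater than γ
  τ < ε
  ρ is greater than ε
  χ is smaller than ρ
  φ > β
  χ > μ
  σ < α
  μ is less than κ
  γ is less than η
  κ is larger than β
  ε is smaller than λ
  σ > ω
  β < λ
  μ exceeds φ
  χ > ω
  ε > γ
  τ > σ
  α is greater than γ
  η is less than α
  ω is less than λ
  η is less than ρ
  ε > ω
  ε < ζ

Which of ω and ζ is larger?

Link the given pairs in sequence: ω < σ; σ < τ; τ < γ; γ < β; β < φ; φ < μ; μ < χ; χ < η; η < α; α < ε; ε < ρ; ρ < κ; κ < ζ.
Together: ω < σ < τ < γ < β < φ < μ < χ < η < α < ε < ρ < κ < ζ.
So ω < ζ; ζ is the larger of the two.

ζ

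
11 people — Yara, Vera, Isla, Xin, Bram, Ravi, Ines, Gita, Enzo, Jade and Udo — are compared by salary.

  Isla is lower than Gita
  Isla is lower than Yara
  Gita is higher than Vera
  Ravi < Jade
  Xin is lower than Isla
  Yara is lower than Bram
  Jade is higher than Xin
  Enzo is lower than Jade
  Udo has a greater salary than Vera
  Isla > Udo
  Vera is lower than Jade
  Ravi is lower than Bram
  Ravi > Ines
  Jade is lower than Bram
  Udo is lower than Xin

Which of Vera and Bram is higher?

Vera < Udo and Udo < Xin give Vera < Xin.
With Xin < Isla: Vera < Udo < Xin < Isla.
With Isla < Yara: Vera < Udo < Xin < Isla < Yara.
With Yara < Bram: Vera < Udo < Xin < Isla < Yara < Bram.
So Vera < Bram; Bram is the higher of the two.

Bram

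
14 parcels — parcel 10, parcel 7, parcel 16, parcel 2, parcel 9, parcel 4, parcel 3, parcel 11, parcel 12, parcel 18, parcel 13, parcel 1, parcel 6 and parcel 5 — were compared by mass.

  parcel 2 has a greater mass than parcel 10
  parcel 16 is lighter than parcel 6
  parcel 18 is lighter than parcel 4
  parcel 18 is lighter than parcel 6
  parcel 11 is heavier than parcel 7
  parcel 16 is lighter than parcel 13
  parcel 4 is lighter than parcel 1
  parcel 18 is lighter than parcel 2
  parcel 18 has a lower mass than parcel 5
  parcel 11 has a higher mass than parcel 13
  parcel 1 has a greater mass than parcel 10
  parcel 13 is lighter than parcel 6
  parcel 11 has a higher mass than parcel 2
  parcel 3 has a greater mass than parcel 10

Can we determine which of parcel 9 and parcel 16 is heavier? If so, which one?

undetermined

Following every chain through parcel 16: above parcel 16 we get parcel 13, parcel 6, parcel 11.
parcel 9 is not reached, and no chain runs the other way from parcel 9 to parcel 16.
So the given relations leave the order of parcel 16 and parcel 9 undetermined.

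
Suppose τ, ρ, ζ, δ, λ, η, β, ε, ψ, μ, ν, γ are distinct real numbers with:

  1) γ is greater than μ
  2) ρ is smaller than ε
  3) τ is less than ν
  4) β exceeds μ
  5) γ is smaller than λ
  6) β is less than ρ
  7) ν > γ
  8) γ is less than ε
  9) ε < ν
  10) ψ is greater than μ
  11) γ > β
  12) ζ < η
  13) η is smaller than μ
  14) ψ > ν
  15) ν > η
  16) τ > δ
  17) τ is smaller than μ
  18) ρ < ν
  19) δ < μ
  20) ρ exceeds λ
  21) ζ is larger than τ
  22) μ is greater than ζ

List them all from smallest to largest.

The consecutive links are each given: δ < τ; τ < ζ; ζ < η; η < μ; μ < β; β < γ; γ < λ; λ < ρ; ρ < ε; ε < ν; ν < ψ.

δ < τ < ζ < η < μ < β < γ < λ < ρ < ε < ν < ψ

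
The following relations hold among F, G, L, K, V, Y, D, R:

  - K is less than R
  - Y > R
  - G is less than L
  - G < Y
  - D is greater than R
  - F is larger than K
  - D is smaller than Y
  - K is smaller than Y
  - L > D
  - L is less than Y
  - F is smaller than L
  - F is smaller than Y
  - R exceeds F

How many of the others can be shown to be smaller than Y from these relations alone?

6

Directly below Y: K, G, F, R, D, L.
No other element is forced below Y by the given relations, so the count is 6.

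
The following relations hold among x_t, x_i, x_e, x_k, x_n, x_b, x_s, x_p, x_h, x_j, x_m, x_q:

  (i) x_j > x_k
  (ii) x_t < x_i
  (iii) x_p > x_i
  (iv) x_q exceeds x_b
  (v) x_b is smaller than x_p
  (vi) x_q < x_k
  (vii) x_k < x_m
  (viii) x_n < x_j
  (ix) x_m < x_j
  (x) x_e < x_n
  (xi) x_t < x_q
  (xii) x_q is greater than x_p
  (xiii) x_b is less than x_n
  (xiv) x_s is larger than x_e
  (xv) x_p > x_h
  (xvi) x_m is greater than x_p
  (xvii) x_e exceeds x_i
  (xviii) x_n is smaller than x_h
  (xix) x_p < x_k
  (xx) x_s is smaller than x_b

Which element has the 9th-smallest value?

The consecutive relations fix a unique order: x_t < x_i < x_e < x_s < x_b < x_n < x_h < x_p < x_q < x_k < x_m < x_j.
Counting 9 from the smallest end gives x_q.

x_q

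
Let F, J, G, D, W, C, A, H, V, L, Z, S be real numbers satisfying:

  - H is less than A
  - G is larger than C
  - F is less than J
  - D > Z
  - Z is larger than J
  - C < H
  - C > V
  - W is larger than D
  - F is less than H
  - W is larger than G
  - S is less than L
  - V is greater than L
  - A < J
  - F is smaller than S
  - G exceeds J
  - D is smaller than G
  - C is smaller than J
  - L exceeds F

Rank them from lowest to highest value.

Nothing is placed below F, so it is least; from there F < S; S < L; L < V; V < C; C < H; H < A; A < J; J < Z; Z < D; D < G; G < W, each given directly.

F < S < L < V < C < H < A < J < Z < D < G < W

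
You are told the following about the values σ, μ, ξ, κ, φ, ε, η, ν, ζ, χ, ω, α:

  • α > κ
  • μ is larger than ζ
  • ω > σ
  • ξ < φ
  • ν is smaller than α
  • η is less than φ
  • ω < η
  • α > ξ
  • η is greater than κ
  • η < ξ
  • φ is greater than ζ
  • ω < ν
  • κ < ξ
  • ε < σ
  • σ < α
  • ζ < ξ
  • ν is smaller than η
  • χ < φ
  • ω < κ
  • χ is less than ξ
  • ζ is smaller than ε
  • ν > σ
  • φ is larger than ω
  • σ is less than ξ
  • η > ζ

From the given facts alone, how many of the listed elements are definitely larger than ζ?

Directly above ζ: ε, μ, η, ξ, φ.
One step further: σ, α (7 so far).
One step further: ω, ν (9 so far).
One step further: κ (10 so far).
Nothing else is reachable above ζ; 10 in all.

10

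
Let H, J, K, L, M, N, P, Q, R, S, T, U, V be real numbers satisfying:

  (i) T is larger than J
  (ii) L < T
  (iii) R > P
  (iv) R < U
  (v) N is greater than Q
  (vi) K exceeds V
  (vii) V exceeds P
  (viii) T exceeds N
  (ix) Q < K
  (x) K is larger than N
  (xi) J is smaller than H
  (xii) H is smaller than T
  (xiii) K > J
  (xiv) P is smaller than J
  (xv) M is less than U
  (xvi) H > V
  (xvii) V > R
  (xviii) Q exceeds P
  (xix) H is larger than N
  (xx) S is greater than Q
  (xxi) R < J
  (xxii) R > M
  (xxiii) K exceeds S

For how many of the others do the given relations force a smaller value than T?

9

Directly below T: N, J, L, H.
One step further: P, Q, R, V (8 so far).
One step further: M (9 so far).
Nothing else is reachable below T; 9 in all.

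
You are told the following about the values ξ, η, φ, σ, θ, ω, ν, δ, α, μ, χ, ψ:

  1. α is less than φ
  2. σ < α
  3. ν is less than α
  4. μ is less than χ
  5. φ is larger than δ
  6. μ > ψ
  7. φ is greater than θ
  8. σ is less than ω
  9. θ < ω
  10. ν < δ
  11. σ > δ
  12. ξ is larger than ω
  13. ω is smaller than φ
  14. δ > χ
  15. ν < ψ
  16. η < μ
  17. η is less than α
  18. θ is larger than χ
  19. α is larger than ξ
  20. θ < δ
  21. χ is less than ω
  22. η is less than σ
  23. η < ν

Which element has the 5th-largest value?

σ

Piecing the relations together gives one ordering: η < ν < ψ < μ < χ < θ < δ < σ < ω < ξ < α < φ.
Counting 5 from the largest end gives σ.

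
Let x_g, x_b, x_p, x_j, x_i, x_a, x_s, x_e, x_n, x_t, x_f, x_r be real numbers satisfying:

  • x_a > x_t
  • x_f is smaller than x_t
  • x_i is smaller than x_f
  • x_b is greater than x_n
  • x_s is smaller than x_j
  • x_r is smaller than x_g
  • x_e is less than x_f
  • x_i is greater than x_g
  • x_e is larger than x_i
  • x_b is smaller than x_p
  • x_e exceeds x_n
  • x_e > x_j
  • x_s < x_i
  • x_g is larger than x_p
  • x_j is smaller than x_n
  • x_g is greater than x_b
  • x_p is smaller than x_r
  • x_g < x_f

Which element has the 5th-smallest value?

x_p

Piecing the relations together gives one ordering: x_s < x_j < x_n < x_b < x_p < x_r < x_g < x_i < x_e < x_f < x_t < x_a.
The 5th smallest is x_p.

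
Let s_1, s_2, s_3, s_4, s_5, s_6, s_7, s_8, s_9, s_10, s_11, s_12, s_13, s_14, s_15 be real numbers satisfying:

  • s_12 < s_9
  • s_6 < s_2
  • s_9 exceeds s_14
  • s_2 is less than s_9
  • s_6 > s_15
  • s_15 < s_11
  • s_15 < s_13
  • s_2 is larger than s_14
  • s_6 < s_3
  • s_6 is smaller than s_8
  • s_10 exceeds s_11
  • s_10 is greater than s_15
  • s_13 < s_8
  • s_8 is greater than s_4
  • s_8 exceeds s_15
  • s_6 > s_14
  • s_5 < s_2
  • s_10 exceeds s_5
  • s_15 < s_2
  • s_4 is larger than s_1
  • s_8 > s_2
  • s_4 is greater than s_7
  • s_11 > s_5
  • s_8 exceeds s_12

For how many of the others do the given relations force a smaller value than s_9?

The elements the relations force below s_9 are s_5, s_15, s_14, s_6, s_12, s_2 — no chain reaches any other.
That is 6.

6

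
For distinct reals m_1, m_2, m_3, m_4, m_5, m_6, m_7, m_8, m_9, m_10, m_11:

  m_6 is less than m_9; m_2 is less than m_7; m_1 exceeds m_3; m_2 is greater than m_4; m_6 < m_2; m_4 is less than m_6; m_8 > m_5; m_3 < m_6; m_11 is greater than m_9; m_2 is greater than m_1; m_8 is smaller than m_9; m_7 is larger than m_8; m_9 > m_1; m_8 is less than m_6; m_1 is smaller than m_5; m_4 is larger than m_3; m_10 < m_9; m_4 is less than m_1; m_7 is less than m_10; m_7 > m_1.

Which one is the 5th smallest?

m_8

Chaining the given pairs: m_3 < m_4 < m_1 < m_5 < m_8 < m_6 < m_2 < m_7 < m_10 < m_9 < m_11.
The 5th smallest is m_8.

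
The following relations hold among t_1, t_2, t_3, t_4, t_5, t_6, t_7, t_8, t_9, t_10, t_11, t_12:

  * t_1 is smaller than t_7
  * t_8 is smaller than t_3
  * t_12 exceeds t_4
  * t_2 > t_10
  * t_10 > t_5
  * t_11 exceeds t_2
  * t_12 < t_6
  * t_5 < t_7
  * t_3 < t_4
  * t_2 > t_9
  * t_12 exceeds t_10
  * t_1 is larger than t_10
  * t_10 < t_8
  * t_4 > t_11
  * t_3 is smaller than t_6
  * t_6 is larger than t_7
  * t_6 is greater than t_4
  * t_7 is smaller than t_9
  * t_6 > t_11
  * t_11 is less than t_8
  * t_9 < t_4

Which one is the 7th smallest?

Chaining the given pairs: t_5 < t_10 < t_1 < t_7 < t_9 < t_2 < t_11 < t_8 < t_3 < t_4 < t_12 < t_6.
Counting 7 from the smallest end gives t_11.

t_11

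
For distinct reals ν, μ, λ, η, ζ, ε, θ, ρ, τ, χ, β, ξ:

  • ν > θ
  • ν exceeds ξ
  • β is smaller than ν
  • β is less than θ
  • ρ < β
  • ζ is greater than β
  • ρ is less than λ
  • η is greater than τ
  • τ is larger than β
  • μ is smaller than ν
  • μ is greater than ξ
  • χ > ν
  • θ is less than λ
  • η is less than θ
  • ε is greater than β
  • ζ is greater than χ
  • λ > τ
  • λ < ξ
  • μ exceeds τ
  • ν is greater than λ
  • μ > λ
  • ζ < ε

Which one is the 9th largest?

η

The consecutive relations fix a unique order: ρ < β < τ < η < θ < λ < ξ < μ < ν < χ < ζ < ε.
The 9th largest is η.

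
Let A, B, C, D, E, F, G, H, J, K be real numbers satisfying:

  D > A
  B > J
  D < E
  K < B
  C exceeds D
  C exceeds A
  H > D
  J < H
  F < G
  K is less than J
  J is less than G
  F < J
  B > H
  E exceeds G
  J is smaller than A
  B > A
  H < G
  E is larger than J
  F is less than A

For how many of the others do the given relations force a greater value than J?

From J the given relations immediately reach A, H, G, B, E.
From those, D, C — 7 in total.
No other element is forced above J by the given relations, so the count is 7.

7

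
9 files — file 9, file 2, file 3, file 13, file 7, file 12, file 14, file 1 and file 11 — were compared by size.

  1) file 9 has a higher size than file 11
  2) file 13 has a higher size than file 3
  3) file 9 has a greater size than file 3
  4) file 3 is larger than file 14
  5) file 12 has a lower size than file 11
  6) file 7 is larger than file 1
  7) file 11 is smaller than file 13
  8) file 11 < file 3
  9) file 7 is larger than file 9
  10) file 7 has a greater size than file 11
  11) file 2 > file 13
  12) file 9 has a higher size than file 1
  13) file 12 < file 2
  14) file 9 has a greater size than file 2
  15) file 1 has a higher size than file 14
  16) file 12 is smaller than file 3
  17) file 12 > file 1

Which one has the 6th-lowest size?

file 13

Piecing the relations together gives one ordering: file 14 < file 1 < file 12 < file 11 < file 3 < file 13 < file 2 < file 9 < file 7.
Counting 6 from the smallest end gives file 13.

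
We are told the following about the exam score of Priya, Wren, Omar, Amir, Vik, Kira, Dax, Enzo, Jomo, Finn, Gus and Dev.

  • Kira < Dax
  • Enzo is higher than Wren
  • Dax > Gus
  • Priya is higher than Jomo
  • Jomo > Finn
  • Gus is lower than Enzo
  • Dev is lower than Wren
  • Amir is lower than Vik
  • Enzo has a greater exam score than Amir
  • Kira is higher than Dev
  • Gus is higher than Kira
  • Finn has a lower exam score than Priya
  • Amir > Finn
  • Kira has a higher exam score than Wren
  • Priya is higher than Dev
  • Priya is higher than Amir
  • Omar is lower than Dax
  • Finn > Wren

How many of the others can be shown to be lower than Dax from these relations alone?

5

From Dax the given relations immediately reach Omar, Kira, Gus.
From those, Dev, Wren — 5 in total.
Nothing else is reachable below Dax; 5 in all.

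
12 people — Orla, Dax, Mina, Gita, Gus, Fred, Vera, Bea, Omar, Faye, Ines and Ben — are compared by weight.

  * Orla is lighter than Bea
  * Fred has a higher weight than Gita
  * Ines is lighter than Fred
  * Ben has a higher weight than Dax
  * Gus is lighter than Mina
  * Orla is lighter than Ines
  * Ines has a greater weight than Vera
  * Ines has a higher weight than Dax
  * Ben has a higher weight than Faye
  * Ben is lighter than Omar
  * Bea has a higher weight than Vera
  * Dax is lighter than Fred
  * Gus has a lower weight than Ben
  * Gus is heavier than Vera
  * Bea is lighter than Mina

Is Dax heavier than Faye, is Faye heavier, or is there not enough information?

undetermined

Following every chain through Faye: above Faye we get Ben, Omar.
Dax is not reached, and no chain runs the other way from Dax to Faye.
So the given relations leave the order of Faye and Dax undetermined.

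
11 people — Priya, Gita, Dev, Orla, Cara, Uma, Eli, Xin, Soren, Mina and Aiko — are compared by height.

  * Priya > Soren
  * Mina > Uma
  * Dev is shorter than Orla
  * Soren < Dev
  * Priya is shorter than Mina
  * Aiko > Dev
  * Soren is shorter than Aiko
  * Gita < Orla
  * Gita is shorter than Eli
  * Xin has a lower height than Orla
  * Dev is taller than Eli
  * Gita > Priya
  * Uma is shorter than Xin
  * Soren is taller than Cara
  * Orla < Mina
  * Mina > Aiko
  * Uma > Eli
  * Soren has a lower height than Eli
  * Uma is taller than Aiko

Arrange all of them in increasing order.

Each adjacent pair is fixed by a given relation: Cara < Soren; Soren < Priya; Priya < Gita; Gita < Eli; Eli < Dev; Dev < Aiko; Aiko < Uma; Uma < Xin; Xin < Orla; Orla < Mina. Chaining them end to end gives the full order.

Cara < Soren < Priya < Gita < Eli < Dev < Aiko < Uma < Xin < Orla < Mina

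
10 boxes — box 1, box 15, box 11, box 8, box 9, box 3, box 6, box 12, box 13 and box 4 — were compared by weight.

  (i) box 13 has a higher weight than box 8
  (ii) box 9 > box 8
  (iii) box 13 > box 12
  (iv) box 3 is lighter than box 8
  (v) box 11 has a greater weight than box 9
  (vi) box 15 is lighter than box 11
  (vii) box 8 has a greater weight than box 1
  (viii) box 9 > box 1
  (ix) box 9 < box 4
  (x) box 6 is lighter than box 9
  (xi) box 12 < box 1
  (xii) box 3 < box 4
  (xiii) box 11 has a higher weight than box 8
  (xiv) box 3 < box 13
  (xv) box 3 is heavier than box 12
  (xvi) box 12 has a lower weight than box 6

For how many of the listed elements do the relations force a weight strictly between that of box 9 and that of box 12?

Chaining upward from box 12 reaches: box 3, box 1, box 6, box 8, box 4, box 11, box 13.
Chaining downward from box 9 reaches: box 3, box 1, box 6, box 8.
Strictly between box 12 and box 9 are those in both lists: box 3, box 1, box 6, box 8 — 4 elements.

4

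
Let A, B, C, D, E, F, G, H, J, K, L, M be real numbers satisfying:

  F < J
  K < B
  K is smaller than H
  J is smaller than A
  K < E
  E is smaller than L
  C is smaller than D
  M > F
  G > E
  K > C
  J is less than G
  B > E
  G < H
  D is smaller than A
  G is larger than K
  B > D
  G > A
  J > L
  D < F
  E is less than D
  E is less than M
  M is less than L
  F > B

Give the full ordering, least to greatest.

C < K < E < D < B < F < M < L < J < A < G < H

Each adjacent pair is fixed by a given relation: C < K; K < E; E < D; D < B; B < F; F < M; M < L; L < J; J < A; A < G; G < H. Chaining them end to end gives the full order.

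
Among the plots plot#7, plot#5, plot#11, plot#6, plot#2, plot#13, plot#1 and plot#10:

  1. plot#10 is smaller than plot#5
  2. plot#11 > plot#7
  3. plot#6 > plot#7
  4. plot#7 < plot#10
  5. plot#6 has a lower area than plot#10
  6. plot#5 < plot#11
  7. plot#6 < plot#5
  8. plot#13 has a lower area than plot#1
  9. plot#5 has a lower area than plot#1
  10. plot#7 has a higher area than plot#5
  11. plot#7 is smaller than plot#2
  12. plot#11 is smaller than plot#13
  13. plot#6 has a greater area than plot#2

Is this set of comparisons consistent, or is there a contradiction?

inconsistent

We have plot#5 < plot#7 stated directly, yet also plot#7 < plot#2 < plot#6 < plot#10 < plot#5 by chaining the others — so plot#7 < plot#5. Contradiction.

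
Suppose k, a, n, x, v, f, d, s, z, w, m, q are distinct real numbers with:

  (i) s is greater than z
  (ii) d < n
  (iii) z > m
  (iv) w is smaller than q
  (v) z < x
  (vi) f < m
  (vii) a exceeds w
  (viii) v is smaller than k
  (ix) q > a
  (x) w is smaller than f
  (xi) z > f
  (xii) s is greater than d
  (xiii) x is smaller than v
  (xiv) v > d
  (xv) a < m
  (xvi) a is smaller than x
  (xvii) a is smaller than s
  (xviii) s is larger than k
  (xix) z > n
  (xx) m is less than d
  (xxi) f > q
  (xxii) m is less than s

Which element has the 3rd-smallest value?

q

Piecing the relations together gives one ordering: w < a < q < f < m < d < n < z < x < v < k < s.
Counting 3 from the smallest end gives q.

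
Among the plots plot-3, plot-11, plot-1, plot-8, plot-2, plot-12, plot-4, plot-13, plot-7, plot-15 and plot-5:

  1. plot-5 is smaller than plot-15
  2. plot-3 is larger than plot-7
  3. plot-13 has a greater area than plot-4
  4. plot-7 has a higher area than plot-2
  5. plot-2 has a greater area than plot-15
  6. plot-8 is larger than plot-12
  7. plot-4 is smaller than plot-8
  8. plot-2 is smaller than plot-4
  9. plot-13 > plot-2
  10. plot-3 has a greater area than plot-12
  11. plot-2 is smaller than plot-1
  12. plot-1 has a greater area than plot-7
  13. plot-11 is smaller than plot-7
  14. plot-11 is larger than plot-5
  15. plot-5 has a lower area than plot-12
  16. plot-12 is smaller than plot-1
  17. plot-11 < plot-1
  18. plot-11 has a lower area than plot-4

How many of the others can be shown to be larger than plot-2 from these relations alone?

From plot-2 the given relations immediately reach plot-7, plot-4, plot-1, plot-13.
From those, plot-8, plot-3 — 6 in total.
No other element is forced above plot-2 by the given relations, so the count is 6.

6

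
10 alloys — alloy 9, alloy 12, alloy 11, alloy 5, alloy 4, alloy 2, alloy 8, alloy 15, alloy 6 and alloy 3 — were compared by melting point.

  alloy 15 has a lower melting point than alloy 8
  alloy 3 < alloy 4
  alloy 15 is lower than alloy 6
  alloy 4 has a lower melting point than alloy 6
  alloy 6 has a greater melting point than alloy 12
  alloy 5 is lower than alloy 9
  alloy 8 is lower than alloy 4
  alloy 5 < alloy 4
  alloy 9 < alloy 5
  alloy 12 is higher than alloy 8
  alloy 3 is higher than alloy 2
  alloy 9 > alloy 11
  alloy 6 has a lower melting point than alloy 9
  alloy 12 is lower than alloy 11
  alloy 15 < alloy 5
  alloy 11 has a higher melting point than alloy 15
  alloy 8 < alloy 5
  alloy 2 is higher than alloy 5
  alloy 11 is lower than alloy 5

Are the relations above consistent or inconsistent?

We have alloy 9 < alloy 5 stated directly, yet also alloy 5 < alloy 2 < alloy 3 < alloy 4 < alloy 6 < alloy 9 by chaining the others — so alloy 5 < alloy 9. Contradiction.

inconsistent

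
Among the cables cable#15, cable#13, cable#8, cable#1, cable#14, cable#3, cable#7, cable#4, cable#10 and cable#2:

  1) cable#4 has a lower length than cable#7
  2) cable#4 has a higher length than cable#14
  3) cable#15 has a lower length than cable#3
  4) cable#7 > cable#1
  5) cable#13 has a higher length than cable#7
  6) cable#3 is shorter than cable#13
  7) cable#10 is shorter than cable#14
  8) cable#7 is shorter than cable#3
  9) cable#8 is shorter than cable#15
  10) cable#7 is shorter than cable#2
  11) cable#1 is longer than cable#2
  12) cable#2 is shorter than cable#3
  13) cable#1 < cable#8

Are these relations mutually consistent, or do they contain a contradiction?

We have cable#1 < cable#7 stated directly, yet also cable#7 < cable#2 < cable#1 by chaining the others — so cable#7 < cable#1. Contradiction.

inconsistent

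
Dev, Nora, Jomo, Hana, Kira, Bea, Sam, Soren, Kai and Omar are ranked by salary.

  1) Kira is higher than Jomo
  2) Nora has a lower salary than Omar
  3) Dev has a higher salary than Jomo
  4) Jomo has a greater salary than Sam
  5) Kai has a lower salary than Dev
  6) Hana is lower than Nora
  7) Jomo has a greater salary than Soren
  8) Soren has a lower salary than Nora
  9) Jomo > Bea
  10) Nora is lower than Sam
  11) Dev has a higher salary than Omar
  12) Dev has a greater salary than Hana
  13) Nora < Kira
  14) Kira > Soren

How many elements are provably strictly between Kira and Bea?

The relations place Bea below Kira. An element lies strictly between them when it is forced above Bea and also forced below Kira.
Above Bea: {Jomo, Dev}. Below Kira: {Hana, Soren, Nora, Sam, Jomo}.
Intersection: {Jomo} — 1.

1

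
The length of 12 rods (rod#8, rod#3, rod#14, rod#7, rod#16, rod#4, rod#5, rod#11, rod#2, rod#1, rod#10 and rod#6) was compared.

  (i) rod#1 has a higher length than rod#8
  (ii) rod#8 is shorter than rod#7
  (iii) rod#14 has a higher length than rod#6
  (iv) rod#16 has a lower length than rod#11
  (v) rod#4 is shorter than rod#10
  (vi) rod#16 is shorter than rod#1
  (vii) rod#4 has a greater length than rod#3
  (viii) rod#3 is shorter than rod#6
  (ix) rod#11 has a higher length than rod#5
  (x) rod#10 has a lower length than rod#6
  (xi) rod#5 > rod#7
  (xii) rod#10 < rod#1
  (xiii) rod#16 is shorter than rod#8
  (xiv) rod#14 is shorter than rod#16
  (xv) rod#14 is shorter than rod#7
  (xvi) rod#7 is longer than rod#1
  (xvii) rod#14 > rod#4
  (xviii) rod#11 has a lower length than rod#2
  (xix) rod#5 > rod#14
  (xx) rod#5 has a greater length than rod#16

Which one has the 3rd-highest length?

rod#5

Piecing the relations together gives one ordering: rod#3 < rod#4 < rod#10 < rod#6 < rod#14 < rod#16 < rod#8 < rod#1 < rod#7 < rod#5 < rod#11 < rod#2.
The 3rd largest is rod#5.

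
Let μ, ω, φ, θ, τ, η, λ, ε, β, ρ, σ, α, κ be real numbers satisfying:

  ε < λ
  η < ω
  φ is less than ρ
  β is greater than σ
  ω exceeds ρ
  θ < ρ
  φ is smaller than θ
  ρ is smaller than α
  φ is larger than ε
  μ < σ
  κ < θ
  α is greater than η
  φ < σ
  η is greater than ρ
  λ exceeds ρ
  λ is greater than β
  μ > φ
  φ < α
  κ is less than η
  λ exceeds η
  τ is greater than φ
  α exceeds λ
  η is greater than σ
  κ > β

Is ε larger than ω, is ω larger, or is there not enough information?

ε < φ and φ < σ give ε < σ.
Then σ < β extends the chain to β.
With β < κ: ε < φ < σ < β < κ.
Then κ < θ extends the chain to θ.
With θ < ρ: ε < φ < σ < β < κ < θ < ρ.
Then ρ < η extends the chain to η.
Then η < ω extends the chain to ω.
So ω is larger.

ω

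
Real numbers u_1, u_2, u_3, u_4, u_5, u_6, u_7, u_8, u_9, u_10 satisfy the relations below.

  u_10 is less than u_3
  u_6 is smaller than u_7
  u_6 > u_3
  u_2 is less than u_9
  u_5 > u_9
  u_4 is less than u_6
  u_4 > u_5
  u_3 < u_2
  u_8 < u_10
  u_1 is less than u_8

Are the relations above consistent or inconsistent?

consistent

The single ordering u_1 < u_8 < u_10 < u_3 < u_2 < u_9 < u_5 < u_4 < u_6 < u_7 satisfies every listed relation, so no contradiction arises.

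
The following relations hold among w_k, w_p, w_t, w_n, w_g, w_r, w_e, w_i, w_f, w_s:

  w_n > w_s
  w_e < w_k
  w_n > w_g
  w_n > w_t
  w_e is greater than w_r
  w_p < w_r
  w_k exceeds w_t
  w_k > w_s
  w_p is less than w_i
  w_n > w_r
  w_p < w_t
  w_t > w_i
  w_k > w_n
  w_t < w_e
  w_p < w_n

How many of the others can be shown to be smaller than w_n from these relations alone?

Directly below w_n: w_p, w_r, w_s, w_g, w_t.
One step further: w_i (6 so far).
Nothing else is reachable below w_n; 6 in all.

6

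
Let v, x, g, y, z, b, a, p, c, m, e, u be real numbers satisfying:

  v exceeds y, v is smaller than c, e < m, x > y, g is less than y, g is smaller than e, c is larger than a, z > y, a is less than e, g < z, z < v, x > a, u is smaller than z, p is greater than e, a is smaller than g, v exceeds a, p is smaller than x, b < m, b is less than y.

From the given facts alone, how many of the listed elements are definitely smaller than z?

5

From z the given relations immediately reach g, u, y.
From those, a, b — 5 in total.
Nothing else is reachable below z; 5 in all.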